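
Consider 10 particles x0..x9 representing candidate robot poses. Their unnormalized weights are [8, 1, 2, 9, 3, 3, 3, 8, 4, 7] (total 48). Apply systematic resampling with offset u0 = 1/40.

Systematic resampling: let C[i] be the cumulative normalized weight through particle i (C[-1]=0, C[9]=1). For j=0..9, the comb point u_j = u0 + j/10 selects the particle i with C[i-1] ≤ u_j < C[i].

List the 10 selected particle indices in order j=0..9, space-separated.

0 0 2 3 4 5 7 7 8 9

C = [1/6, 3/16, 11/48, 5/12, 23/48, 13/24, 29/48, 37/48, 41/48, 1]
j=0: u_0=1/40 ∈ [0, 1/6) → index 0
j=1: u_1=1/8 ∈ [0, 1/6) → index 0
j=2: u_2=9/40 ∈ [3/16, 11/48) → index 2
j=3: u_3=13/40 ∈ [11/48, 5/12) → index 3
j=4: u_4=17/40 ∈ [5/12, 23/48) → index 4
j=5: u_5=21/40 ∈ [23/48, 13/24) → index 5
j=6: u_6=5/8 ∈ [29/48, 37/48) → index 7
j=7: u_7=29/40 ∈ [29/48, 37/48) → index 7
j=8: u_8=33/40 ∈ [37/48, 41/48) → index 8
j=9: u_9=37/40 ∈ [41/48, 1) → index 9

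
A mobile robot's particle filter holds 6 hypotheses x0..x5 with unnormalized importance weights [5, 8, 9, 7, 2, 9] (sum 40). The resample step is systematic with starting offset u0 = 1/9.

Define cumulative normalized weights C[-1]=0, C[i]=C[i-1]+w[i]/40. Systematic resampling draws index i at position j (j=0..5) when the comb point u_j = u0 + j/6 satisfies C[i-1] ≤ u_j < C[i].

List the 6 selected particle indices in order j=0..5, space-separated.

C = [1/8, 13/40, 11/20, 29/40, 31/40, 1]
j=0: u_0=1/9 ∈ [0, 1/8) → index 0
j=1: u_1=5/18 ∈ [1/8, 13/40) → index 1
j=2: u_2=4/9 ∈ [13/40, 11/20) → index 2
j=3: u_3=11/18 ∈ [11/20, 29/40) → index 3
j=4: u_4=7/9 ∈ [31/40, 1) → index 5
j=5: u_5=17/18 ∈ [31/40, 1) → index 5

0 1 2 3 5 5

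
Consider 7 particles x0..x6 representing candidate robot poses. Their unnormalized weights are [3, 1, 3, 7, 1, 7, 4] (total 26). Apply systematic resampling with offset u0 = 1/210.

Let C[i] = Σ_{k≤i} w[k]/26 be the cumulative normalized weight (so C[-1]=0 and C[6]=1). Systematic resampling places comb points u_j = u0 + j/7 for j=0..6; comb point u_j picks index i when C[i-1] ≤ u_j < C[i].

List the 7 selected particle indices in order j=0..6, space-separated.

0 1 3 3 4 5 6

C = [3/26, 2/13, 7/26, 7/13, 15/26, 11/13, 1]
j=0: u_0=1/210 ∈ [0, 3/26) → index 0
j=1: u_1=31/210 ∈ [3/26, 2/13) → index 1
j=2: u_2=61/210 ∈ [7/26, 7/13) → index 3
j=3: u_3=13/30 ∈ [7/26, 7/13) → index 3
j=4: u_4=121/210 ∈ [7/13, 15/26) → index 4
j=5: u_5=151/210 ∈ [15/26, 11/13) → index 5
j=6: u_6=181/210 ∈ [11/13, 1) → index 6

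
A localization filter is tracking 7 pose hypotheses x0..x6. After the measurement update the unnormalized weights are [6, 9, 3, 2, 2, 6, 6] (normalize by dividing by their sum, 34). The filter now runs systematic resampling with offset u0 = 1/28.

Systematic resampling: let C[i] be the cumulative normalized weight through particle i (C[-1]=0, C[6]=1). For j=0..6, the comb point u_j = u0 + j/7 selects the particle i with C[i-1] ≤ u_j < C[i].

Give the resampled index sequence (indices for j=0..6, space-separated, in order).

C = [3/17, 15/34, 9/17, 10/17, 11/17, 14/17, 1]
j=0: u_0=1/28 ∈ [0, 3/17) → index 0
j=1: u_1=5/28 ∈ [3/17, 15/34) → index 1
j=2: u_2=9/28 ∈ [3/17, 15/34) → index 1
j=3: u_3=13/28 ∈ [15/34, 9/17) → index 2
j=4: u_4=17/28 ∈ [10/17, 11/17) → index 4
j=5: u_5=3/4 ∈ [11/17, 14/17) → index 5
j=6: u_6=25/28 ∈ [14/17, 1) → index 6

0 1 1 2 4 5 6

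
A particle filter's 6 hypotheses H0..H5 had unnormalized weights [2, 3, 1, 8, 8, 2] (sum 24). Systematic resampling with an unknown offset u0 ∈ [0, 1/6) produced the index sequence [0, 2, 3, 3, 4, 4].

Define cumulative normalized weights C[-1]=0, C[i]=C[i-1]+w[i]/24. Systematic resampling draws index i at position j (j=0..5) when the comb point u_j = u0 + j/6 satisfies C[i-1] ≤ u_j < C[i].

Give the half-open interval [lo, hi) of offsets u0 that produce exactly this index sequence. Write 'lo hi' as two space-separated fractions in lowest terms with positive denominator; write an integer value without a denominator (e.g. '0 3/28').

C = [1/12, 5/24, 1/4, 7/12, 11/12, 1]
j=0 picked index 0: u0 ∈ [0, 1/12)
j=1 picked index 2: u0 ∈ [1/24, 1/12)
j=2 picked index 3: u0 ∈ [-1/12, 1/4)
j=3 picked index 3: u0 ∈ [-1/4, 1/12)
j=4 picked index 4: u0 ∈ [-1/12, 1/4)
j=5 picked index 4: u0 ∈ [-1/4, 1/12)
intersection: [1/24, 1/12)

1/24 1/12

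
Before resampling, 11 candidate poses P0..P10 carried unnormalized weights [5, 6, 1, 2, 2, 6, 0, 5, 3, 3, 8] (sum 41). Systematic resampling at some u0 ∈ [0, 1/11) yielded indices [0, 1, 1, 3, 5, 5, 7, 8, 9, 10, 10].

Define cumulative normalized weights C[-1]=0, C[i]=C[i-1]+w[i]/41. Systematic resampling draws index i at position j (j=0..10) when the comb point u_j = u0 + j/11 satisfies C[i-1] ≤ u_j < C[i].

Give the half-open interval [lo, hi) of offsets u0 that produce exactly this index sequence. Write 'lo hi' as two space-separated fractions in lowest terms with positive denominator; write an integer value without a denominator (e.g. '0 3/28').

C = [5/41, 11/41, 12/41, 14/41, 16/41, 22/41, 22/41, 27/41, 30/41, 33/41, 1]
j=0 picked index 0: u0 ∈ [0, 5/41)
j=1 picked index 1: u0 ∈ [14/451, 80/451)
j=2 picked index 1: u0 ∈ [-27/451, 39/451)
j=3 picked index 3: u0 ∈ [9/451, 31/451)
j=4 picked index 5: u0 ∈ [12/451, 78/451)
j=5 picked index 5: u0 ∈ [-29/451, 37/451)
j=6 picked index 7: u0 ∈ [-4/451, 51/451)
j=7 picked index 8: u0 ∈ [10/451, 43/451)
j=8 picked index 9: u0 ∈ [2/451, 35/451)
j=9 picked index 10: u0 ∈ [-6/451, 2/11)
j=10 picked index 10: u0 ∈ [-47/451, 1/11)
intersection: [14/451, 31/451)

14/451 31/451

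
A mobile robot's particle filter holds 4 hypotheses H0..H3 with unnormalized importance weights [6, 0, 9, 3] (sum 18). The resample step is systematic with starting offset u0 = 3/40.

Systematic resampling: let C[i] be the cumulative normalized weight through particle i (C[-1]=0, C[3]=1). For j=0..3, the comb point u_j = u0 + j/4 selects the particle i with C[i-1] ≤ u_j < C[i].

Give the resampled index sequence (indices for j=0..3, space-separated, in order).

C = [1/3, 1/3, 5/6, 1]
j=0: u_0=3/40 ∈ [0, 1/3) → index 0
j=1: u_1=13/40 ∈ [0, 1/3) → index 0
j=2: u_2=23/40 ∈ [1/3, 5/6) → index 2
j=3: u_3=33/40 ∈ [1/3, 5/6) → index 2

0 0 2 2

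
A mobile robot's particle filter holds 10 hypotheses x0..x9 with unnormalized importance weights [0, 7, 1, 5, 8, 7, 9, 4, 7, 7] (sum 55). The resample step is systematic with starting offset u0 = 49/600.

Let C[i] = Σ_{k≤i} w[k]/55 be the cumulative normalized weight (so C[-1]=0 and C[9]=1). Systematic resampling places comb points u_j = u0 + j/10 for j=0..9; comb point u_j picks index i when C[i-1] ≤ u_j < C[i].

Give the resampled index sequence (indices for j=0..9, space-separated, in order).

1 3 4 4 5 6 7 8 9 9

C = [0, 7/55, 8/55, 13/55, 21/55, 28/55, 37/55, 41/55, 48/55, 1]
j=0: u_0=49/600 ∈ [0, 7/55) → index 1
j=1: u_1=109/600 ∈ [8/55, 13/55) → index 3
j=2: u_2=169/600 ∈ [13/55, 21/55) → index 4
j=3: u_3=229/600 ∈ [13/55, 21/55) → index 4
j=4: u_4=289/600 ∈ [21/55, 28/55) → index 5
j=5: u_5=349/600 ∈ [28/55, 37/55) → index 6
j=6: u_6=409/600 ∈ [37/55, 41/55) → index 7
j=7: u_7=469/600 ∈ [41/55, 48/55) → index 8
j=8: u_8=529/600 ∈ [48/55, 1) → index 9
j=9: u_9=589/600 ∈ [48/55, 1) → index 9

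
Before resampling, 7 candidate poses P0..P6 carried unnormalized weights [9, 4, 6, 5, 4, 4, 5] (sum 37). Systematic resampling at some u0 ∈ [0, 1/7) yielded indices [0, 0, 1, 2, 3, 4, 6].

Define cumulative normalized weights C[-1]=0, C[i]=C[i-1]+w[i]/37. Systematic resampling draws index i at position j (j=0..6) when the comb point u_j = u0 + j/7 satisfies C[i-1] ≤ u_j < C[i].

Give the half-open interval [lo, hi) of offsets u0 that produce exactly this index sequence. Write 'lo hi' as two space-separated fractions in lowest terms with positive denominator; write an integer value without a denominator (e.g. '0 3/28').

C = [9/37, 13/37, 19/37, 24/37, 28/37, 32/37, 1]
j=0 picked index 0: u0 ∈ [0, 9/37)
j=1 picked index 0: u0 ∈ [-1/7, 26/259)
j=2 picked index 1: u0 ∈ [-11/259, 17/259)
j=3 picked index 2: u0 ∈ [-20/259, 22/259)
j=4 picked index 3: u0 ∈ [-15/259, 20/259)
j=5 picked index 4: u0 ∈ [-17/259, 11/259)
j=6 picked index 6: u0 ∈ [2/259, 1/7)
intersection: [2/259, 11/259)

2/259 11/259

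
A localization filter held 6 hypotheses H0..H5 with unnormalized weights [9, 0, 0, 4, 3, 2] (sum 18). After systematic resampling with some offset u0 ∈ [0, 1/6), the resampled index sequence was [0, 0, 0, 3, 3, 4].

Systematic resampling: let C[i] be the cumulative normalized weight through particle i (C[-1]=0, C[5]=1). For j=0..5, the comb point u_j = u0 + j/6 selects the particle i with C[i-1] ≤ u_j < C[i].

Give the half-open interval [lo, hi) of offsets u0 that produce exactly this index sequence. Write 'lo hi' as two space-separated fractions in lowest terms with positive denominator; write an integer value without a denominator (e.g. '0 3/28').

0 1/18

C = [1/2, 1/2, 1/2, 13/18, 8/9, 1]
j=0 picked index 0: u0 ∈ [0, 1/2)
j=1 picked index 0: u0 ∈ [-1/6, 1/3)
j=2 picked index 0: u0 ∈ [-1/3, 1/6)
j=3 picked index 3: u0 ∈ [0, 2/9)
j=4 picked index 3: u0 ∈ [-1/6, 1/18)
j=5 picked index 4: u0 ∈ [-1/9, 1/18)
intersection: [0, 1/18)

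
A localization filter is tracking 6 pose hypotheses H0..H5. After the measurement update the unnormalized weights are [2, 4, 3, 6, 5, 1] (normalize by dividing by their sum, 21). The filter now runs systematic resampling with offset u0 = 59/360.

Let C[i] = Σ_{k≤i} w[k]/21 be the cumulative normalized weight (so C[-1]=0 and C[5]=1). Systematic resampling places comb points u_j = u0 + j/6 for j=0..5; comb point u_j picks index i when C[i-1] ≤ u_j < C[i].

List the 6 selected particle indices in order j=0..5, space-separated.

C = [2/21, 2/7, 3/7, 5/7, 20/21, 1]
j=0: u_0=59/360 ∈ [2/21, 2/7) → index 1
j=1: u_1=119/360 ∈ [2/7, 3/7) → index 2
j=2: u_2=179/360 ∈ [3/7, 5/7) → index 3
j=3: u_3=239/360 ∈ [3/7, 5/7) → index 3
j=4: u_4=299/360 ∈ [5/7, 20/21) → index 4
j=5: u_5=359/360 ∈ [20/21, 1) → index 5

1 2 3 3 4 5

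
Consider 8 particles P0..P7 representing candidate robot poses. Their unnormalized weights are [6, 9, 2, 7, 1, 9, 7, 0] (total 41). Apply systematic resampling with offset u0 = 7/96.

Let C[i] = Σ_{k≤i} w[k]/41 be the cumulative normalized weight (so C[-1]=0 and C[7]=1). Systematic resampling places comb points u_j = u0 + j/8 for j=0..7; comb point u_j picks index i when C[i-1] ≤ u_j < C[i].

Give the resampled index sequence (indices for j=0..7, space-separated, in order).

C = [6/41, 15/41, 17/41, 24/41, 25/41, 34/41, 1, 1]
j=0: u_0=7/96 ∈ [0, 6/41) → index 0
j=1: u_1=19/96 ∈ [6/41, 15/41) → index 1
j=2: u_2=31/96 ∈ [6/41, 15/41) → index 1
j=3: u_3=43/96 ∈ [17/41, 24/41) → index 3
j=4: u_4=55/96 ∈ [17/41, 24/41) → index 3
j=5: u_5=67/96 ∈ [25/41, 34/41) → index 5
j=6: u_6=79/96 ∈ [25/41, 34/41) → index 5
j=7: u_7=91/96 ∈ [34/41, 1) → index 6

0 1 1 3 3 5 5 6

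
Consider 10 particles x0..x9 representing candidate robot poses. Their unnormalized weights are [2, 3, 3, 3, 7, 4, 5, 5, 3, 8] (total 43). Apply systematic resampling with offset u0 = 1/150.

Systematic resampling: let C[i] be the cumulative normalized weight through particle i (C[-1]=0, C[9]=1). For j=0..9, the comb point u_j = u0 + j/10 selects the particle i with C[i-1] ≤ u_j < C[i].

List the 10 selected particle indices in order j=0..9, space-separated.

C = [2/43, 5/43, 8/43, 11/43, 18/43, 22/43, 27/43, 32/43, 35/43, 1]
j=0: u_0=1/150 ∈ [0, 2/43) → index 0
j=1: u_1=8/75 ∈ [2/43, 5/43) → index 1
j=2: u_2=31/150 ∈ [8/43, 11/43) → index 3
j=3: u_3=23/75 ∈ [11/43, 18/43) → index 4
j=4: u_4=61/150 ∈ [11/43, 18/43) → index 4
j=5: u_5=38/75 ∈ [18/43, 22/43) → index 5
j=6: u_6=91/150 ∈ [22/43, 27/43) → index 6
j=7: u_7=53/75 ∈ [27/43, 32/43) → index 7
j=8: u_8=121/150 ∈ [32/43, 35/43) → index 8
j=9: u_9=68/75 ∈ [35/43, 1) → index 9

0 1 3 4 4 5 6 7 8 9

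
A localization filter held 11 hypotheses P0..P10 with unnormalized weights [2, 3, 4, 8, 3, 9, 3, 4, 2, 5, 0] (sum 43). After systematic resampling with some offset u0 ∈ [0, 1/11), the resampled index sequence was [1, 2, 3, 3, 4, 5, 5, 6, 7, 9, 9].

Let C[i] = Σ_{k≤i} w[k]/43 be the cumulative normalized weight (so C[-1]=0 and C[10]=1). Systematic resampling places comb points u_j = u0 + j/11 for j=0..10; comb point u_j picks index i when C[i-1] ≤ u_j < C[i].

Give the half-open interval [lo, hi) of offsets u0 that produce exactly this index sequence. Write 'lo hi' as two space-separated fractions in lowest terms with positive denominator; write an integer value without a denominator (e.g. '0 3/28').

C = [2/43, 5/43, 9/43, 17/43, 20/43, 29/43, 32/43, 36/43, 38/43, 1, 1]
j=0 picked index 1: u0 ∈ [2/43, 5/43)
j=1 picked index 2: u0 ∈ [12/473, 56/473)
j=2 picked index 3: u0 ∈ [13/473, 101/473)
j=3 picked index 3: u0 ∈ [-30/473, 58/473)
j=4 picked index 4: u0 ∈ [15/473, 48/473)
j=5 picked index 5: u0 ∈ [5/473, 104/473)
j=6 picked index 5: u0 ∈ [-38/473, 61/473)
j=7 picked index 6: u0 ∈ [18/473, 51/473)
j=8 picked index 7: u0 ∈ [8/473, 52/473)
j=9 picked index 9: u0 ∈ [31/473, 2/11)
j=10 picked index 9: u0 ∈ [-12/473, 1/11)
intersection: [31/473, 1/11)

31/473 1/11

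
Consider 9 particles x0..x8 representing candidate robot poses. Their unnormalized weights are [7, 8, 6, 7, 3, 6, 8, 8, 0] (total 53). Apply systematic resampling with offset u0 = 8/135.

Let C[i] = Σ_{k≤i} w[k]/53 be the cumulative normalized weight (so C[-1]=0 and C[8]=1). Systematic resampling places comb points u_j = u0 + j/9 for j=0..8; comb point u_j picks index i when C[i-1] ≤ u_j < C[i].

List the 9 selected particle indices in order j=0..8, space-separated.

0 1 1 2 3 5 6 6 7

C = [7/53, 15/53, 21/53, 28/53, 31/53, 37/53, 45/53, 1, 1]
j=0: u_0=8/135 ∈ [0, 7/53) → index 0
j=1: u_1=23/135 ∈ [7/53, 15/53) → index 1
j=2: u_2=38/135 ∈ [7/53, 15/53) → index 1
j=3: u_3=53/135 ∈ [15/53, 21/53) → index 2
j=4: u_4=68/135 ∈ [21/53, 28/53) → index 3
j=5: u_5=83/135 ∈ [31/53, 37/53) → index 5
j=6: u_6=98/135 ∈ [37/53, 45/53) → index 6
j=7: u_7=113/135 ∈ [37/53, 45/53) → index 6
j=8: u_8=128/135 ∈ [45/53, 1) → index 7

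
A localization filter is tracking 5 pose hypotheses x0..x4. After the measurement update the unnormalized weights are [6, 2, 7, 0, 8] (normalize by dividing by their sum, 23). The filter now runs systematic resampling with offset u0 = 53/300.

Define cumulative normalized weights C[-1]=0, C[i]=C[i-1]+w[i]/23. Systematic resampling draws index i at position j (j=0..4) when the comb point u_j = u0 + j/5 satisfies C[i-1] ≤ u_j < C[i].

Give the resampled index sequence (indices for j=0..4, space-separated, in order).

C = [6/23, 8/23, 15/23, 15/23, 1]
j=0: u_0=53/300 ∈ [0, 6/23) → index 0
j=1: u_1=113/300 ∈ [8/23, 15/23) → index 2
j=2: u_2=173/300 ∈ [8/23, 15/23) → index 2
j=3: u_3=233/300 ∈ [15/23, 1) → index 4
j=4: u_4=293/300 ∈ [15/23, 1) → index 4

0 2 2 4 4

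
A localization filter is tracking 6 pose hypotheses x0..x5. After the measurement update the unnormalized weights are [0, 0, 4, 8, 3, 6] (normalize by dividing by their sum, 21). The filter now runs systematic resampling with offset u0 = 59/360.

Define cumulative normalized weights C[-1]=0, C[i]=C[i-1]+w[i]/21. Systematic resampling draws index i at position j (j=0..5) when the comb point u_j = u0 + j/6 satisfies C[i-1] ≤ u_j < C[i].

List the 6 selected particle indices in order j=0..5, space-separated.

2 3 3 4 5 5

C = [0, 0, 4/21, 4/7, 5/7, 1]
j=0: u_0=59/360 ∈ [0, 4/21) → index 2
j=1: u_1=119/360 ∈ [4/21, 4/7) → index 3
j=2: u_2=179/360 ∈ [4/21, 4/7) → index 3
j=3: u_3=239/360 ∈ [4/7, 5/7) → index 4
j=4: u_4=299/360 ∈ [5/7, 1) → index 5
j=5: u_5=359/360 ∈ [5/7, 1) → index 5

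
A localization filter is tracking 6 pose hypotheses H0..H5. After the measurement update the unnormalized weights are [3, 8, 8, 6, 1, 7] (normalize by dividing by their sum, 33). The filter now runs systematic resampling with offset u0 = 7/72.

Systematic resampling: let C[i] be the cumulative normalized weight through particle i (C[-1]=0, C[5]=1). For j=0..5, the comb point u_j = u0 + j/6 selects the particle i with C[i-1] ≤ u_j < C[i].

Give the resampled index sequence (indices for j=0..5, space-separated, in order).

1 1 2 3 4 5

C = [1/11, 1/3, 19/33, 25/33, 26/33, 1]
j=0: u_0=7/72 ∈ [1/11, 1/3) → index 1
j=1: u_1=19/72 ∈ [1/11, 1/3) → index 1
j=2: u_2=31/72 ∈ [1/3, 19/33) → index 2
j=3: u_3=43/72 ∈ [19/33, 25/33) → index 3
j=4: u_4=55/72 ∈ [25/33, 26/33) → index 4
j=5: u_5=67/72 ∈ [26/33, 1) → index 5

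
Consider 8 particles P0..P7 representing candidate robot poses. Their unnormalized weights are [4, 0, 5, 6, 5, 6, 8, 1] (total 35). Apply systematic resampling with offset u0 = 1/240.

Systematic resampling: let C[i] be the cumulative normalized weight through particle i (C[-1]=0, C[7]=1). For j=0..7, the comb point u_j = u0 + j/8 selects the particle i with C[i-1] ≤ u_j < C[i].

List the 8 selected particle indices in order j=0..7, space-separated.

C = [4/35, 4/35, 9/35, 3/7, 4/7, 26/35, 34/35, 1]
j=0: u_0=1/240 ∈ [0, 4/35) → index 0
j=1: u_1=31/240 ∈ [4/35, 9/35) → index 2
j=2: u_2=61/240 ∈ [4/35, 9/35) → index 2
j=3: u_3=91/240 ∈ [9/35, 3/7) → index 3
j=4: u_4=121/240 ∈ [3/7, 4/7) → index 4
j=5: u_5=151/240 ∈ [4/7, 26/35) → index 5
j=6: u_6=181/240 ∈ [26/35, 34/35) → index 6
j=7: u_7=211/240 ∈ [26/35, 34/35) → index 6

0 2 2 3 4 5 6 6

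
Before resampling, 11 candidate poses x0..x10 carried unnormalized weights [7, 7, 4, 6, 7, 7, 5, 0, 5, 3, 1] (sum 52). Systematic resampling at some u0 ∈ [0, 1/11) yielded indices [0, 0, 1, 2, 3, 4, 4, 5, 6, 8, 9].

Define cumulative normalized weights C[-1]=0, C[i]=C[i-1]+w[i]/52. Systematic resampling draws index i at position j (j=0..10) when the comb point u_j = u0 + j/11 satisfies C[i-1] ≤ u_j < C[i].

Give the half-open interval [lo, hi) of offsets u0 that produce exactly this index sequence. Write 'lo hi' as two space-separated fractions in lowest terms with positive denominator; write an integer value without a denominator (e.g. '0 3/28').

2/143 25/572

C = [7/52, 7/26, 9/26, 6/13, 31/52, 19/26, 43/52, 43/52, 12/13, 51/52, 1]
j=0 picked index 0: u0 ∈ [0, 7/52)
j=1 picked index 0: u0 ∈ [-1/11, 25/572)
j=2 picked index 1: u0 ∈ [-27/572, 25/286)
j=3 picked index 2: u0 ∈ [-1/286, 21/286)
j=4 picked index 3: u0 ∈ [-5/286, 14/143)
j=5 picked index 4: u0 ∈ [1/143, 81/572)
j=6 picked index 4: u0 ∈ [-12/143, 29/572)
j=7 picked index 5: u0 ∈ [-23/572, 27/286)
j=8 picked index 6: u0 ∈ [1/286, 57/572)
j=9 picked index 8: u0 ∈ [5/572, 15/143)
j=10 picked index 9: u0 ∈ [2/143, 41/572)
intersection: [2/143, 25/572)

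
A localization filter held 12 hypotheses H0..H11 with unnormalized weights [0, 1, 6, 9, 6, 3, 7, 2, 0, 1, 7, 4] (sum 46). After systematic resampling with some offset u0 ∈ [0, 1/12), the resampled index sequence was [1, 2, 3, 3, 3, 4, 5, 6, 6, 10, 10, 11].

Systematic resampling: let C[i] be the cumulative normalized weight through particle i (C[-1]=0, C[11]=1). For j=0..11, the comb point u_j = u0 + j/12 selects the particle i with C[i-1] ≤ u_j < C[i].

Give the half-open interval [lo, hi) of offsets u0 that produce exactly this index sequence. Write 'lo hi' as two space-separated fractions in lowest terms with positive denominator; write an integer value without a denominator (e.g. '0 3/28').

1/92 1/69

C = [0, 1/46, 7/46, 8/23, 11/23, 25/46, 16/23, 17/23, 17/23, 35/46, 21/23, 1]
j=0 picked index 1: u0 ∈ [0, 1/46)
j=1 picked index 2: u0 ∈ [-17/276, 19/276)
j=2 picked index 3: u0 ∈ [-1/69, 25/138)
j=3 picked index 3: u0 ∈ [-9/92, 9/92)
j=4 picked index 3: u0 ∈ [-25/138, 1/69)
j=5 picked index 4: u0 ∈ [-19/276, 17/276)
j=6 picked index 5: u0 ∈ [-1/46, 1/23)
j=7 picked index 6: u0 ∈ [-11/276, 31/276)
j=8 picked index 6: u0 ∈ [-17/138, 2/69)
j=9 picked index 10: u0 ∈ [1/92, 15/92)
j=10 picked index 10: u0 ∈ [-5/69, 11/138)
j=11 picked index 11: u0 ∈ [-1/276, 1/12)
intersection: [1/92, 1/69)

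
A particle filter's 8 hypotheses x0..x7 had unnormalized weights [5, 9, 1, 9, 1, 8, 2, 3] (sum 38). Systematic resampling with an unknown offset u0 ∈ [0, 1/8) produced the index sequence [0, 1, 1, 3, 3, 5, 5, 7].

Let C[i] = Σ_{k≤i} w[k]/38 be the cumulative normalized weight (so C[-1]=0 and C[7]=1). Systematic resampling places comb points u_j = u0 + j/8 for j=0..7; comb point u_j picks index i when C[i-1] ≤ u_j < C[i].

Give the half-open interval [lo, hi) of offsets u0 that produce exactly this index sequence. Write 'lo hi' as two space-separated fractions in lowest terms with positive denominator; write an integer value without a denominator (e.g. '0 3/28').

7/152 9/76

C = [5/38, 7/19, 15/38, 12/19, 25/38, 33/38, 35/38, 1]
j=0 picked index 0: u0 ∈ [0, 5/38)
j=1 picked index 1: u0 ∈ [1/152, 37/152)
j=2 picked index 1: u0 ∈ [-9/76, 9/76)
j=3 picked index 3: u0 ∈ [3/152, 39/152)
j=4 picked index 3: u0 ∈ [-2/19, 5/38)
j=5 picked index 5: u0 ∈ [5/152, 37/152)
j=6 picked index 5: u0 ∈ [-7/76, 9/76)
j=7 picked index 7: u0 ∈ [7/152, 1/8)
intersection: [7/152, 9/76)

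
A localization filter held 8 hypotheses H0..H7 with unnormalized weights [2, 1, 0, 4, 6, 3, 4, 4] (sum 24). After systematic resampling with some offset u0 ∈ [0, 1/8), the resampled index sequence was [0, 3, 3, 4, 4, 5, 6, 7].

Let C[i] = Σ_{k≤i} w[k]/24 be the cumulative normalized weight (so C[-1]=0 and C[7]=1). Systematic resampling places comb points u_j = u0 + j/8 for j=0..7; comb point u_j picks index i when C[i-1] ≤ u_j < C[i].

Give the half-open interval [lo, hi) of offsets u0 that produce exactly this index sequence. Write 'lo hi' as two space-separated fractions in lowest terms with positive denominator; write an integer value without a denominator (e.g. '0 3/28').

0 1/24

C = [1/12, 1/8, 1/8, 7/24, 13/24, 2/3, 5/6, 1]
j=0 picked index 0: u0 ∈ [0, 1/12)
j=1 picked index 3: u0 ∈ [0, 1/6)
j=2 picked index 3: u0 ∈ [-1/8, 1/24)
j=3 picked index 4: u0 ∈ [-1/12, 1/6)
j=4 picked index 4: u0 ∈ [-5/24, 1/24)
j=5 picked index 5: u0 ∈ [-1/12, 1/24)
j=6 picked index 6: u0 ∈ [-1/12, 1/12)
j=7 picked index 7: u0 ∈ [-1/24, 1/8)
intersection: [0, 1/24)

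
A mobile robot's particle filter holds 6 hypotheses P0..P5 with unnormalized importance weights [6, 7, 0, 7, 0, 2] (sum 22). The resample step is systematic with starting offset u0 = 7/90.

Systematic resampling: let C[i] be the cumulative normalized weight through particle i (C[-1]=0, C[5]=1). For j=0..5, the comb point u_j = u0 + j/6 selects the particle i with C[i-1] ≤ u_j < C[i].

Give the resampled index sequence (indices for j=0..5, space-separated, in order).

0 0 1 1 3 5

C = [3/11, 13/22, 13/22, 10/11, 10/11, 1]
j=0: u_0=7/90 ∈ [0, 3/11) → index 0
j=1: u_1=11/45 ∈ [0, 3/11) → index 0
j=2: u_2=37/90 ∈ [3/11, 13/22) → index 1
j=3: u_3=26/45 ∈ [3/11, 13/22) → index 1
j=4: u_4=67/90 ∈ [13/22, 10/11) → index 3
j=5: u_5=41/45 ∈ [10/11, 1) → index 5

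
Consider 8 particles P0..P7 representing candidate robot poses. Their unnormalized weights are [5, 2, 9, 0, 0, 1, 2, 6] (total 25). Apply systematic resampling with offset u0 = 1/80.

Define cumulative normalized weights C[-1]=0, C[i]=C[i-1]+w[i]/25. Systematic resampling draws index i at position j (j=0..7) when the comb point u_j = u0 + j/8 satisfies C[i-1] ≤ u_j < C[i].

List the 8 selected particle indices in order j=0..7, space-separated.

C = [1/5, 7/25, 16/25, 16/25, 16/25, 17/25, 19/25, 1]
j=0: u_0=1/80 ∈ [0, 1/5) → index 0
j=1: u_1=11/80 ∈ [0, 1/5) → index 0
j=2: u_2=21/80 ∈ [1/5, 7/25) → index 1
j=3: u_3=31/80 ∈ [7/25, 16/25) → index 2
j=4: u_4=41/80 ∈ [7/25, 16/25) → index 2
j=5: u_5=51/80 ∈ [7/25, 16/25) → index 2
j=6: u_6=61/80 ∈ [19/25, 1) → index 7
j=7: u_7=71/80 ∈ [19/25, 1) → index 7

0 0 1 2 2 2 7 7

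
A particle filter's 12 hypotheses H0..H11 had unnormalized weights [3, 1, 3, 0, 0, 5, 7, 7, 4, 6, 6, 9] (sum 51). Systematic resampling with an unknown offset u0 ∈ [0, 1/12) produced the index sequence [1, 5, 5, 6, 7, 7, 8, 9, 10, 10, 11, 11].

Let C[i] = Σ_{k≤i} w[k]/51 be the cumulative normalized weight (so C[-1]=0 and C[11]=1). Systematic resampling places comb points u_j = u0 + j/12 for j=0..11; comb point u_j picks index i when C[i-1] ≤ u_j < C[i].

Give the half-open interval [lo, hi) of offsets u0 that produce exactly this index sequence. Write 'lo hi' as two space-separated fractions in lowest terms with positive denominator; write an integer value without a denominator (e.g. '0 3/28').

1/17 7/102

C = [1/17, 4/51, 7/51, 7/51, 7/51, 4/17, 19/51, 26/51, 10/17, 12/17, 14/17, 1]
j=0 picked index 1: u0 ∈ [1/17, 4/51)
j=1 picked index 5: u0 ∈ [11/204, 31/204)
j=2 picked index 5: u0 ∈ [-1/34, 7/102)
j=3 picked index 6: u0 ∈ [-1/68, 25/204)
j=4 picked index 7: u0 ∈ [2/51, 3/17)
j=5 picked index 7: u0 ∈ [-3/68, 19/204)
j=6 picked index 8: u0 ∈ [1/102, 3/34)
j=7 picked index 9: u0 ∈ [1/204, 25/204)
j=8 picked index 10: u0 ∈ [2/51, 8/51)
j=9 picked index 10: u0 ∈ [-3/68, 5/68)
j=10 picked index 11: u0 ∈ [-1/102, 1/6)
j=11 picked index 11: u0 ∈ [-19/204, 1/12)
intersection: [1/17, 7/102)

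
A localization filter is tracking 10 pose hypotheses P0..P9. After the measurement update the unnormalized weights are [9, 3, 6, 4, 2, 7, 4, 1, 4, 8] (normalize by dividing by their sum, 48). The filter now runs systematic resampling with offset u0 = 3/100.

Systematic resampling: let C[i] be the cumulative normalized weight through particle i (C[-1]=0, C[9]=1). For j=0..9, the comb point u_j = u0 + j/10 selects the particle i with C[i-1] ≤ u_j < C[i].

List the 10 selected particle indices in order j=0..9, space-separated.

C = [3/16, 1/4, 3/8, 11/24, 1/2, 31/48, 35/48, 3/4, 5/6, 1]
j=0: u_0=3/100 ∈ [0, 3/16) → index 0
j=1: u_1=13/100 ∈ [0, 3/16) → index 0
j=2: u_2=23/100 ∈ [3/16, 1/4) → index 1
j=3: u_3=33/100 ∈ [1/4, 3/8) → index 2
j=4: u_4=43/100 ∈ [3/8, 11/24) → index 3
j=5: u_5=53/100 ∈ [1/2, 31/48) → index 5
j=6: u_6=63/100 ∈ [1/2, 31/48) → index 5
j=7: u_7=73/100 ∈ [35/48, 3/4) → index 7
j=8: u_8=83/100 ∈ [3/4, 5/6) → index 8
j=9: u_9=93/100 ∈ [5/6, 1) → index 9

0 0 1 2 3 5 5 7 8 9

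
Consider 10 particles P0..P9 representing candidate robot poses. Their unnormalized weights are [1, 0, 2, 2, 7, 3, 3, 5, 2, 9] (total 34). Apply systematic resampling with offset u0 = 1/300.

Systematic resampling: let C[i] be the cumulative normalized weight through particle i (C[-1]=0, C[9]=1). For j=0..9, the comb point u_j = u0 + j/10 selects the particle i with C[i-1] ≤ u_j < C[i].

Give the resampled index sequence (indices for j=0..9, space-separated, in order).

C = [1/34, 1/34, 3/34, 5/34, 6/17, 15/34, 9/17, 23/34, 25/34, 1]
j=0: u_0=1/300 ∈ [0, 1/34) → index 0
j=1: u_1=31/300 ∈ [3/34, 5/34) → index 3
j=2: u_2=61/300 ∈ [5/34, 6/17) → index 4
j=3: u_3=91/300 ∈ [5/34, 6/17) → index 4
j=4: u_4=121/300 ∈ [6/17, 15/34) → index 5
j=5: u_5=151/300 ∈ [15/34, 9/17) → index 6
j=6: u_6=181/300 ∈ [9/17, 23/34) → index 7
j=7: u_7=211/300 ∈ [23/34, 25/34) → index 8
j=8: u_8=241/300 ∈ [25/34, 1) → index 9
j=9: u_9=271/300 ∈ [25/34, 1) → index 9

0 3 4 4 5 6 7 8 9 9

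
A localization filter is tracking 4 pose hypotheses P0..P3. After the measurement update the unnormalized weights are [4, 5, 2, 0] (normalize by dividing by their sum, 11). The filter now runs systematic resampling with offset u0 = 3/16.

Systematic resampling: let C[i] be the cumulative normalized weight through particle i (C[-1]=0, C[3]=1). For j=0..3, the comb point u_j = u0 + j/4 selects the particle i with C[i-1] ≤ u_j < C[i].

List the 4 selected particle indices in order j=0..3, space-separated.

0 1 1 2

C = [4/11, 9/11, 1, 1]
j=0: u_0=3/16 ∈ [0, 4/11) → index 0
j=1: u_1=7/16 ∈ [4/11, 9/11) → index 1
j=2: u_2=11/16 ∈ [4/11, 9/11) → index 1
j=3: u_3=15/16 ∈ [9/11, 1) → index 2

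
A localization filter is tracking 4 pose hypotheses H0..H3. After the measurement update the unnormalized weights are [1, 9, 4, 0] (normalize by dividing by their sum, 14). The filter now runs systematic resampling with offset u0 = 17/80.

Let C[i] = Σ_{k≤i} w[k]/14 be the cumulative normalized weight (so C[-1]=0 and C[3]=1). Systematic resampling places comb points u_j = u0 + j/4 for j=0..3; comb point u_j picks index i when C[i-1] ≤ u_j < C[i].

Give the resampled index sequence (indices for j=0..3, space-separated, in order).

1 1 1 2

C = [1/14, 5/7, 1, 1]
j=0: u_0=17/80 ∈ [1/14, 5/7) → index 1
j=1: u_1=37/80 ∈ [1/14, 5/7) → index 1
j=2: u_2=57/80 ∈ [1/14, 5/7) → index 1
j=3: u_3=77/80 ∈ [5/7, 1) → index 2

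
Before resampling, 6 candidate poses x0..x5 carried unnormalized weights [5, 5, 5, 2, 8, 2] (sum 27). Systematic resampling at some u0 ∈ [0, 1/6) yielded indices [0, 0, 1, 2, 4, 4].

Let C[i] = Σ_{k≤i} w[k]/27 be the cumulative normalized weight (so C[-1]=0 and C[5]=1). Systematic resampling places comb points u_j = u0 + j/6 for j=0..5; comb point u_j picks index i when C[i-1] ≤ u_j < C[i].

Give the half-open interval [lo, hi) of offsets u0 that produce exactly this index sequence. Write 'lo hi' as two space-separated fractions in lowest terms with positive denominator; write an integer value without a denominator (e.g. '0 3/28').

C = [5/27, 10/27, 5/9, 17/27, 25/27, 1]
j=0 picked index 0: u0 ∈ [0, 5/27)
j=1 picked index 0: u0 ∈ [-1/6, 1/54)
j=2 picked index 1: u0 ∈ [-4/27, 1/27)
j=3 picked index 2: u0 ∈ [-7/54, 1/18)
j=4 picked index 4: u0 ∈ [-1/27, 7/27)
j=5 picked index 4: u0 ∈ [-11/54, 5/54)
intersection: [0, 1/54)

0 1/54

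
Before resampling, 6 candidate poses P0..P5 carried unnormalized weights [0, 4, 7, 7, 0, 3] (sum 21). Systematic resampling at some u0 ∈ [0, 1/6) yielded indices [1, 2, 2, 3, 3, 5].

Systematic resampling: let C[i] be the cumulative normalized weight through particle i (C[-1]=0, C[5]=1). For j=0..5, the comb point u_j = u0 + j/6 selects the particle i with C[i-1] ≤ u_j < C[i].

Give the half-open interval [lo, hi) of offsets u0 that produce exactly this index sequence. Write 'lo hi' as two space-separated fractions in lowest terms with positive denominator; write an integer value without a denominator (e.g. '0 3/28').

1/42 1/6

C = [0, 4/21, 11/21, 6/7, 6/7, 1]
j=0 picked index 1: u0 ∈ [0, 4/21)
j=1 picked index 2: u0 ∈ [1/42, 5/14)
j=2 picked index 2: u0 ∈ [-1/7, 4/21)
j=3 picked index 3: u0 ∈ [1/42, 5/14)
j=4 picked index 3: u0 ∈ [-1/7, 4/21)
j=5 picked index 5: u0 ∈ [1/42, 1/6)
intersection: [1/42, 1/6)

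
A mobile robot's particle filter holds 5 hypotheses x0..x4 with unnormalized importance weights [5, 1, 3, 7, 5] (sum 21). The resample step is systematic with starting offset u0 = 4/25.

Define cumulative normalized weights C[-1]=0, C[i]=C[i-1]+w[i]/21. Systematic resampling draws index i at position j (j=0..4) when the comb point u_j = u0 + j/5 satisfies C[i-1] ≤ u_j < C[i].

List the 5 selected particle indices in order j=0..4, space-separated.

0 2 3 3 4

C = [5/21, 2/7, 3/7, 16/21, 1]
j=0: u_0=4/25 ∈ [0, 5/21) → index 0
j=1: u_1=9/25 ∈ [2/7, 3/7) → index 2
j=2: u_2=14/25 ∈ [3/7, 16/21) → index 3
j=3: u_3=19/25 ∈ [3/7, 16/21) → index 3
j=4: u_4=24/25 ∈ [16/21, 1) → index 4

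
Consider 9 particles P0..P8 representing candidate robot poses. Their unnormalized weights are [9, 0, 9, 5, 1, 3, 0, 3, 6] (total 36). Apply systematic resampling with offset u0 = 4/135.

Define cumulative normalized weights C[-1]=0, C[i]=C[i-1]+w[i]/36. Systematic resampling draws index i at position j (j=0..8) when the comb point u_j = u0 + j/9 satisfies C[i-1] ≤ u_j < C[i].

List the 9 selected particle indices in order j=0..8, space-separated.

C = [1/4, 1/4, 1/2, 23/36, 2/3, 3/4, 3/4, 5/6, 1]
j=0: u_0=4/135 ∈ [0, 1/4) → index 0
j=1: u_1=19/135 ∈ [0, 1/4) → index 0
j=2: u_2=34/135 ∈ [1/4, 1/2) → index 2
j=3: u_3=49/135 ∈ [1/4, 1/2) → index 2
j=4: u_4=64/135 ∈ [1/4, 1/2) → index 2
j=5: u_5=79/135 ∈ [1/2, 23/36) → index 3
j=6: u_6=94/135 ∈ [2/3, 3/4) → index 5
j=7: u_7=109/135 ∈ [3/4, 5/6) → index 7
j=8: u_8=124/135 ∈ [5/6, 1) → index 8

0 0 2 2 2 3 5 7 8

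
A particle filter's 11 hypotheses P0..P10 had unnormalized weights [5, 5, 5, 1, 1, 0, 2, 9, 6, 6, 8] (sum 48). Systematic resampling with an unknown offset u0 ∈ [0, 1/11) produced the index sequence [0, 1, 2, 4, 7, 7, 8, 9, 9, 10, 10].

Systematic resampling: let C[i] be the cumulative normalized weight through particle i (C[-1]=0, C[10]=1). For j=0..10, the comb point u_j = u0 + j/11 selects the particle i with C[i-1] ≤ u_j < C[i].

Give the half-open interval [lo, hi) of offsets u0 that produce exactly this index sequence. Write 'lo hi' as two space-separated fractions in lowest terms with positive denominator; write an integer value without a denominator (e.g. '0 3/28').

19/264 43/528

C = [5/48, 5/24, 5/16, 1/3, 17/48, 17/48, 19/48, 7/12, 17/24, 5/6, 1]
j=0 picked index 0: u0 ∈ [0, 5/48)
j=1 picked index 1: u0 ∈ [7/528, 31/264)
j=2 picked index 2: u0 ∈ [7/264, 23/176)
j=3 picked index 4: u0 ∈ [2/33, 43/528)
j=4 picked index 7: u0 ∈ [17/528, 29/132)
j=5 picked index 7: u0 ∈ [-31/528, 17/132)
j=6 picked index 8: u0 ∈ [5/132, 43/264)
j=7 picked index 9: u0 ∈ [19/264, 13/66)
j=8 picked index 9: u0 ∈ [-5/264, 7/66)
j=9 picked index 10: u0 ∈ [1/66, 2/11)
j=10 picked index 10: u0 ∈ [-5/66, 1/11)
intersection: [19/264, 43/528)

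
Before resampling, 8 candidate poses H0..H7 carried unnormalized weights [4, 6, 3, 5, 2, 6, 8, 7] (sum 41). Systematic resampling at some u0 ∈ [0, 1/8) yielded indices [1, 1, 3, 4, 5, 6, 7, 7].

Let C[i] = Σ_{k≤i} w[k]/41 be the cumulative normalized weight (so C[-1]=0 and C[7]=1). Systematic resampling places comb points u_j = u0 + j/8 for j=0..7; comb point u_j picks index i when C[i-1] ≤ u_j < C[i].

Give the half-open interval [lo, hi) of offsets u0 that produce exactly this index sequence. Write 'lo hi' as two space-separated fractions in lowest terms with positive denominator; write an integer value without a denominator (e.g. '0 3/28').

C = [4/41, 10/41, 13/41, 18/41, 20/41, 26/41, 34/41, 1]
j=0 picked index 1: u0 ∈ [4/41, 10/41)
j=1 picked index 1: u0 ∈ [-9/328, 39/328)
j=2 picked index 3: u0 ∈ [11/164, 31/164)
j=3 picked index 4: u0 ∈ [21/328, 37/328)
j=4 picked index 5: u0 ∈ [-1/82, 11/82)
j=5 picked index 6: u0 ∈ [3/328, 67/328)
j=6 picked index 7: u0 ∈ [13/164, 1/4)
j=7 picked index 7: u0 ∈ [-15/328, 1/8)
intersection: [4/41, 37/328)

4/41 37/328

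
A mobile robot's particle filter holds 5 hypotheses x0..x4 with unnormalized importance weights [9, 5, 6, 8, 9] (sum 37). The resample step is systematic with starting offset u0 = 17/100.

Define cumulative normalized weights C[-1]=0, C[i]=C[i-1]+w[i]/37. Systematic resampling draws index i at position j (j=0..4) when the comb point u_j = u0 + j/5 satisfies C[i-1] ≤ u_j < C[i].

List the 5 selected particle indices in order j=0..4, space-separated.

0 1 3 4 4

C = [9/37, 14/37, 20/37, 28/37, 1]
j=0: u_0=17/100 ∈ [0, 9/37) → index 0
j=1: u_1=37/100 ∈ [9/37, 14/37) → index 1
j=2: u_2=57/100 ∈ [20/37, 28/37) → index 3
j=3: u_3=77/100 ∈ [28/37, 1) → index 4
j=4: u_4=97/100 ∈ [28/37, 1) → index 4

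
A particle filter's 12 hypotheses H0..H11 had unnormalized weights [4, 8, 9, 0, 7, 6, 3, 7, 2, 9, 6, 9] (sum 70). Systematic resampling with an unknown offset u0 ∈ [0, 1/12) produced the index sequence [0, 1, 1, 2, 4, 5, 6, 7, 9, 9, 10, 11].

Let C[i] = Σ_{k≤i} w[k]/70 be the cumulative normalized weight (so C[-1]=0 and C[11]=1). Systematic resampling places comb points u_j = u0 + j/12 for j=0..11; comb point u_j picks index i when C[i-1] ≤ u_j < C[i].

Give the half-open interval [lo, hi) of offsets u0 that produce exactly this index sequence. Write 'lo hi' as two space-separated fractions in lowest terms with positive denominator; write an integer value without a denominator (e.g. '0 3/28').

0 1/210

C = [2/35, 6/35, 3/10, 3/10, 2/5, 17/35, 37/70, 22/35, 23/35, 11/14, 61/70, 1]
j=0 picked index 0: u0 ∈ [0, 2/35)
j=1 picked index 1: u0 ∈ [-11/420, 37/420)
j=2 picked index 1: u0 ∈ [-23/210, 1/210)
j=3 picked index 2: u0 ∈ [-11/140, 1/20)
j=4 picked index 4: u0 ∈ [-1/30, 1/15)
j=5 picked index 5: u0 ∈ [-1/60, 29/420)
j=6 picked index 6: u0 ∈ [-1/70, 1/35)
j=7 picked index 7: u0 ∈ [-23/420, 19/420)
j=8 picked index 9: u0 ∈ [-1/105, 5/42)
j=9 picked index 9: u0 ∈ [-13/140, 1/28)
j=10 picked index 10: u0 ∈ [-1/21, 4/105)
j=11 picked index 11: u0 ∈ [-19/420, 1/12)
intersection: [0, 1/210)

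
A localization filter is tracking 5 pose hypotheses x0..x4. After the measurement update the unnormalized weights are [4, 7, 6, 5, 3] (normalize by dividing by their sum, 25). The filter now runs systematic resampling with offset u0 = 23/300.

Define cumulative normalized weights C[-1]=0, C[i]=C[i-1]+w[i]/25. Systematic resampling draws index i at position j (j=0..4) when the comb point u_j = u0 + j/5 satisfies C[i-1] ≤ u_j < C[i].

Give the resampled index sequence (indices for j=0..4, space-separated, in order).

C = [4/25, 11/25, 17/25, 22/25, 1]
j=0: u_0=23/300 ∈ [0, 4/25) → index 0
j=1: u_1=83/300 ∈ [4/25, 11/25) → index 1
j=2: u_2=143/300 ∈ [11/25, 17/25) → index 2
j=3: u_3=203/300 ∈ [11/25, 17/25) → index 2
j=4: u_4=263/300 ∈ [17/25, 22/25) → index 3

0 1 2 2 3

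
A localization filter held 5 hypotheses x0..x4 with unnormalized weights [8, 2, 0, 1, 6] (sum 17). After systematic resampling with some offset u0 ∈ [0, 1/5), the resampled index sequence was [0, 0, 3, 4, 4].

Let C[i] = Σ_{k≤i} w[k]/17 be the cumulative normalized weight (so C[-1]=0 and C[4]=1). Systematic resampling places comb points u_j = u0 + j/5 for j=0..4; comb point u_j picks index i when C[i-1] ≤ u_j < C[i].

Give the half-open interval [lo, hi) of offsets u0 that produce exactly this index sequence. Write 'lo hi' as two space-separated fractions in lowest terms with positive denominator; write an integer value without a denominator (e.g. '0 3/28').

16/85 1/5

C = [8/17, 10/17, 10/17, 11/17, 1]
j=0 picked index 0: u0 ∈ [0, 8/17)
j=1 picked index 0: u0 ∈ [-1/5, 23/85)
j=2 picked index 3: u0 ∈ [16/85, 21/85)
j=3 picked index 4: u0 ∈ [4/85, 2/5)
j=4 picked index 4: u0 ∈ [-13/85, 1/5)
intersection: [16/85, 1/5)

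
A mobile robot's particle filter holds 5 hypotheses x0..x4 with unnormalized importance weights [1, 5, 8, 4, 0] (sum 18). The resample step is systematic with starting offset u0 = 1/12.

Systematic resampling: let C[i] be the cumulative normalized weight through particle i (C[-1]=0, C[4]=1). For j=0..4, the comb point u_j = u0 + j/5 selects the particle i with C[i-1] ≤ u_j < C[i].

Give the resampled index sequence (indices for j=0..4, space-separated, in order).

1 1 2 2 3

C = [1/18, 1/3, 7/9, 1, 1]
j=0: u_0=1/12 ∈ [1/18, 1/3) → index 1
j=1: u_1=17/60 ∈ [1/18, 1/3) → index 1
j=2: u_2=29/60 ∈ [1/3, 7/9) → index 2
j=3: u_3=41/60 ∈ [1/3, 7/9) → index 2
j=4: u_4=53/60 ∈ [7/9, 1) → index 3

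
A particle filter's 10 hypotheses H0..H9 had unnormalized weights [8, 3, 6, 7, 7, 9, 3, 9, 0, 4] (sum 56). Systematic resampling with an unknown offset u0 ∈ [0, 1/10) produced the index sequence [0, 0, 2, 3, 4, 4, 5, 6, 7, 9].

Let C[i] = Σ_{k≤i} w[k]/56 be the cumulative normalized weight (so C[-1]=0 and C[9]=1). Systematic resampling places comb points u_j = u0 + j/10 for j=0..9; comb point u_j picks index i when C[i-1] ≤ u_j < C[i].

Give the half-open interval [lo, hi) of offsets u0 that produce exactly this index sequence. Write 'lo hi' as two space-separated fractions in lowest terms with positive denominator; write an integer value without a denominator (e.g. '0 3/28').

1/35 3/70

C = [1/7, 11/56, 17/56, 3/7, 31/56, 5/7, 43/56, 13/14, 13/14, 1]
j=0 picked index 0: u0 ∈ [0, 1/7)
j=1 picked index 0: u0 ∈ [-1/10, 3/70)
j=2 picked index 2: u0 ∈ [-1/280, 29/280)
j=3 picked index 3: u0 ∈ [1/280, 9/70)
j=4 picked index 4: u0 ∈ [1/35, 43/280)
j=5 picked index 4: u0 ∈ [-1/14, 3/56)
j=6 picked index 5: u0 ∈ [-13/280, 4/35)
j=7 picked index 6: u0 ∈ [1/70, 19/280)
j=8 picked index 7: u0 ∈ [-9/280, 9/70)
j=9 picked index 9: u0 ∈ [1/35, 1/10)
intersection: [1/35, 3/70)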